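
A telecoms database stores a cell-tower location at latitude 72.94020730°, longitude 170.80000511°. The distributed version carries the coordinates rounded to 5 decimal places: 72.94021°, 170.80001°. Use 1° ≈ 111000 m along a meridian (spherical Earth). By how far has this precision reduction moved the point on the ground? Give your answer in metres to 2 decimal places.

Δlat = 72.94020730 − 72.94021 = -0.00000270°; Δlon = 170.80000511 − 170.80001 = -0.00000489°.
N–S: -0.00000270° × 111000 m/° = -0.2997 m.
E–W at 72.9402°: -0.00000489° × 111000 × cos 72.9402° = -0.00000489 × 111000 × 0.2934 ≈ -0.159238 m.
Distance: √(0.2997² + 0.159238²) ≈ 0.339377 m.

0.34 metres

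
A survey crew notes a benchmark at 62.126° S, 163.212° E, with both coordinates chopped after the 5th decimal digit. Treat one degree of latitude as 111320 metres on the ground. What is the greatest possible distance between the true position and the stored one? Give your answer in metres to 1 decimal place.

1.2 metres

Truncating at 5 decimal places can drop up to a full unit in the last place, so each coordinate may be off by as much as 1e-05°.
Latitude error → 1e-05 × 111320 = 1.1132 m along the meridian.
Longitude error → 1e-05 × 111320 × cos 62.126° = 1e-05 × 111320 × 0.4675 ≈ 0.520453 m.
Combining orthogonally: (1.1132² + 0.520453²)^½ ≈ 1.22886 m.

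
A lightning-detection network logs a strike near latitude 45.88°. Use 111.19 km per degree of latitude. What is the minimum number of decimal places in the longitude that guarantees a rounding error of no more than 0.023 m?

At 45.88° one degree of longitude covers 111190 × cos 45.88° ≈ 111190 × 0.6962 ≈ 77406.4 m.
With N decimal places the half-ulp bound is 0.5·10⁻ᴺ°, or 0.5·10⁻ᴺ × 77406.4 m on the ground.
Need 0.5 × 77406.4 × 10⁻ᴺ ≤ 0.023 → 10⁻ᴺ ≤ 5.943e-07, so N ≥ 6.23.
At 6 places the error can reach 0.0387 m, but 7 places keeps it to 0.00387 m.

7 decimal places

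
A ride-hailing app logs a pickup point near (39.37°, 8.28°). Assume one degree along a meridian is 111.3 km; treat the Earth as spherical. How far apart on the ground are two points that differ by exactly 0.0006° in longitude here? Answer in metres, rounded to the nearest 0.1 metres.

51.6 metres

0.0006° of longitude at 39.37° is 0.0006 × 111300 × cos 39.37° ≈ 0.0006 × 86042.2 = 51.6253 m.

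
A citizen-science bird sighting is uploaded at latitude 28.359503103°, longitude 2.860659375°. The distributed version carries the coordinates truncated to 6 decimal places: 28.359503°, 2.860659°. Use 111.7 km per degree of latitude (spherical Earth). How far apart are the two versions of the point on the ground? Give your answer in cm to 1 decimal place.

Δlat = 28.359503103 − 28.359503 = +0.000000103°; Δlon = 2.860659375 − 2.860659 = +0.000000375°.
N–S: 0.000000103° × 111700 m/° = 0.0115051 m.
East–west at this latitude: 0.000000375° × 111700 × cos 28.3595° ≈ 0.000000375 × 98294.3 = 0.0368604 m.
Combined displacement = (0.0115051² + 0.0368604²)^½ ≈ 0.0386142 m.
That is 0.0386142 m = 3.8614 cm.

3.9 cm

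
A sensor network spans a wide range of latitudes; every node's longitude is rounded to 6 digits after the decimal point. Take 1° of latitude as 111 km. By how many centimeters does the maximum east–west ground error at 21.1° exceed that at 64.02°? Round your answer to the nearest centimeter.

3 centimeters

Rounding to 6 decimal places leaves the longitude within ±5e-07° of the true value.
At 21.1°: 5e-07° × 111000 × cos 21.1° = 5e-07 × 111000 × 0.9330 ≈ 0.051779 m.
At 64.02°: 5e-07° × 111000 × cos 64.02° = 5e-07 × 111000 × 0.4381 ≈ 0.024312 m.
Difference: 0.051779 − 0.024312 = 0.027467 m.
That is 0.0274667 m = 2.7467 cm.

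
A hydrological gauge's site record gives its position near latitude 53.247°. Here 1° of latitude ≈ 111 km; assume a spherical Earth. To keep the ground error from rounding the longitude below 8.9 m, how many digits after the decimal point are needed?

At 53.247° one degree of longitude covers 111000 × cos 53.247° ≈ 111000 × 0.5984 ≈ 66418.7 m.
Rounding to N decimal places gives at most 0.5 × 10⁻ᴺ degrees of error, i.e. 0.5 × 10⁻ᴺ × 66418.7 m.
Setting 33209.3 × 10⁻ᴺ ≤ 8.9 gives 10ᴺ ≥ 3731, i.e. N ≥ 3.57.
At 3 places the error can reach 33.2 m, but 4 places keeps it to 3.32 m.

4 decimal places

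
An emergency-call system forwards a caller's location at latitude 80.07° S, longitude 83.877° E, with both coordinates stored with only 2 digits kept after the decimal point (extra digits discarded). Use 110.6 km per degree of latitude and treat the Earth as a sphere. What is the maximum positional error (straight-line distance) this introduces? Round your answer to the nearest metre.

1122 metres

Truncating at 2 decimal places can drop up to a full unit in the last place, so each coordinate may be off by as much as 0.01°.
Latitude error → 0.01 × 110600 = 1106 m along the meridian.
E–W at 80.07°: 0.01° × 110600 × cos 80.07° = 0.01 × 110600 × 0.1724 ≈ 190.724 m.
Combining orthogonally: (1106² + 190.724²)^½ ≈ 1122.32 m.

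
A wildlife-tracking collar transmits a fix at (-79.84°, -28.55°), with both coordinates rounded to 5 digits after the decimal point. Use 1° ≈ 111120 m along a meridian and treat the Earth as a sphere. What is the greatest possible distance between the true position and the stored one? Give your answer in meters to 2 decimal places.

0.56 meters

Rounding to 5 decimal places leaves each coordinate within ±5e-06° of the true value.
North–south component: 5e-06° × 111120 = 0.5556 m.
Longitude error → 5e-06 × 111120 × cos 79.84° = 5e-06 × 111120 × 0.1764 ≈ 0.0980065 m.
Combining orthogonally: (0.5556² + 0.0980065²)^½ ≈ 0.564178 m.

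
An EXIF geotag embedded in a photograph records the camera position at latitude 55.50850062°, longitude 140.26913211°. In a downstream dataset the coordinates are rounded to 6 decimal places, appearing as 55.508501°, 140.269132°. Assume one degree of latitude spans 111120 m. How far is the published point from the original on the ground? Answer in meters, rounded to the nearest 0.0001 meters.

0.0428 meters

Δlat = 55.50850062 − 55.508501 = -0.00000038°; Δlon = 140.26913211 − 140.269132 = +0.00000011°.
North–south shift: -0.00000038 × 111120 = -0.0422256 m.
E–W at 55.5085°: 0.00000011° × 111120 × cos 55.5085° = 0.00000011 × 111120 × 0.5663 ≈ 0.0069218 m.
Hypotenuse of the two orthogonal shifts: √(0.0422256² + 0.0069218²) = 0.0427892 m.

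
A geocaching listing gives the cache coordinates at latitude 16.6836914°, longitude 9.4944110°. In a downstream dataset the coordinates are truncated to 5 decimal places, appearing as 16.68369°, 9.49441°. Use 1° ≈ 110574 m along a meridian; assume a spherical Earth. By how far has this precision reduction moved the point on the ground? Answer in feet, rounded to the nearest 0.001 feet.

0.615 feet

The latitude changed by +0.0000014° and the longitude by +0.0000010°.
North–south shift: 0.0000014 × 110574 = 0.154804 m.
East–west at this latitude: 0.0000010° × 110574 × cos 16.6837° ≈ 0.0000010 × 105919 = 0.105919 m.
Distance: √(0.154804² + 0.105919²) ≈ 0.187571 m.
In feet: 0.187571 m ÷ 0.3048 ≈ 0.61539 ft.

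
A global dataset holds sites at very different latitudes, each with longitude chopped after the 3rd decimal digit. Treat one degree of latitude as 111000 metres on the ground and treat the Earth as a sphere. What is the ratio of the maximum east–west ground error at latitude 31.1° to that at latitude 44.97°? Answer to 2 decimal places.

Truncating at 3 decimal places can drop up to a full unit in the last place, so the longitude may be off by as much as 0.001°.
At 31.1°: 0.001° × 111000 × cos 31.1° = 0.001 × 111000 × 0.8563 ≈ 95.046 m.
At 44.97°: 0.001° × 111000 × cos 44.97° = 0.001 × 111000 × 0.7075 ≈ 78.53 m.
Ratio: 95.046 / 78.53 = cos 31.1° / cos 44.97° ≈ 1.2103.

1.21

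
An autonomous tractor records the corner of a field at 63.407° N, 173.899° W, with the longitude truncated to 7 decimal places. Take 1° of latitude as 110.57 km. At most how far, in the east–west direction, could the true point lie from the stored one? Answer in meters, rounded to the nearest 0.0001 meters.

Truncating at 7 decimal places can drop up to a full unit in the last place, so the longitude may be off by as much as 1e-07°.
At latitude 63.407° a degree of longitude spans 110570 m × cos 63.407° = 110570 × 0.4476 ≈ 49496.6 m.
Maximum E–W displacement: 1e-07 × 49496.6 = 0.00494966 m.

0.0049 meters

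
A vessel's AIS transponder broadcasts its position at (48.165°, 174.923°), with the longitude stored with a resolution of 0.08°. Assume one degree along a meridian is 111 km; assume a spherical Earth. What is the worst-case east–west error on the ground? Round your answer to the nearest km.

3 km

With a 0.08° grid the true value lies within half a step, ±0.08°/2 = ±0.04°, of the stored one.
Parallels shrink by cos φ, so at 48.165° a degree of longitude is 111000 × 0.6670 ≈ 74035.6 m.
Maximum E–W displacement: 0.04 × 74035.6 = 2961.43 m.
That is 2961.43 m = 2.9614 km.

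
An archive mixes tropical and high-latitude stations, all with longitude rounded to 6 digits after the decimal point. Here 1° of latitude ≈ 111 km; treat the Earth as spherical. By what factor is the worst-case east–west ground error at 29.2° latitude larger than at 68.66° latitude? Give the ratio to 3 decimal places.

Rounding to 6 decimal places leaves the longitude within ±5e-07° of the true value.
At 29.2°: 5e-07° × 111000 × cos 29.2° = 5e-07 × 111000 × 0.8729 ≈ 0.048447 m.
Error at 68.66° = 5e-07° × 111000 × cos 68.66° ≈ 0.0555 × 0.3639 = 0.020197 m.
The ratio reduces to cos 29.2° / cos 68.66° = 0.8729/0.3639 ≈ 2.3988.

2.399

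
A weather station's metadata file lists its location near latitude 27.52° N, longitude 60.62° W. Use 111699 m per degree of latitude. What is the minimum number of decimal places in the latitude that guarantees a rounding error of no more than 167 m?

3 decimal places

One degree of latitude covers 111699 m.
With N decimal places the half-ulp bound is 0.5·10⁻ᴺ°, or 0.5·10⁻ᴺ × 111699 m on the ground.
Setting 55849.5 × 10⁻ᴺ ≤ 167 gives 10ᴺ ≥ 334.4, i.e. N ≥ 2.52.
N = 2 would give 558 m (too coarse); N = 3 gives 55.8 m ≤ 167 m.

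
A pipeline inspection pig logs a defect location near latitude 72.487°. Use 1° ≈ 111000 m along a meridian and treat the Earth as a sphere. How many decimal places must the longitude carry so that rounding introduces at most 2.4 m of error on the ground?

4 decimal places

At 72.487° one degree of longitude covers 111000 × cos 72.487° ≈ 111000 × 0.3009 ≈ 33402.4 m.
N decimal places → at most half a unit in the last place, 0.5 × 10⁻ᴺ° = 33402.4/2 × 10⁻ᴺ m.
Setting 16701.2 × 10⁻ᴺ ≤ 2.4 gives 10ᴺ ≥ 6959, i.e. N ≥ 3.84.
So 4 decimal places suffice (1.67 m); 3 would allow up to 16.7 m.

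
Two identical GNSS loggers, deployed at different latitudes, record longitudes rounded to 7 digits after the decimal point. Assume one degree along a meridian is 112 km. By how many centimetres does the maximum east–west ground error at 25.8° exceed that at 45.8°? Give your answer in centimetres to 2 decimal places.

0.11 centimetres

Rounding to 7 decimal places leaves the longitude within ±5e-08° of the true value.
At 25.8°: 5e-08° × 112000 × cos 25.8° = 5e-08 × 112000 × 0.9003 ≈ 0.0050418 m.
At 45.8°: 5e-08° × 112000 × cos 45.8° = 5e-08 × 112000 × 0.6972 ≈ 0.0039041 m.
So the lower-latitude error exceeds the higher by 0.0050418 − 0.0039041 = 0.0011377 m.
That is 0.00113766 m = 0.11377 cm.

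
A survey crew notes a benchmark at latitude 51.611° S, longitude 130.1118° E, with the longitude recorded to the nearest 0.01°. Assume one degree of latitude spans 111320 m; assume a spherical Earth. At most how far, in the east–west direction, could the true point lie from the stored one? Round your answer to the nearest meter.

346 meters

Rounding to 2 decimal places leaves the longitude within ±0.005° of the true value.
Parallels shrink by cos φ, so at 51.611° a degree of longitude is 111320 × 0.6210 ≈ 69129.4 m.
Maximum E–W displacement: 0.005 × 69129.4 = 345.647 m.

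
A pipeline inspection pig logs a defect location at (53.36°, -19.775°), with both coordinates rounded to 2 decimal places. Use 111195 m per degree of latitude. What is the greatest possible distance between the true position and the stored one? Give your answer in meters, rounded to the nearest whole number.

647 meters

Rounding to 2 decimal places leaves each coordinate within ±0.005° of the true value.
Latitude error → 0.005 × 111195 = 555.975 m along the meridian.
Longitude error → 0.005 × 111195 × cos 53.36° = 0.005 × 111195 × 0.5968 ≈ 331.798 m.
Worst case both components are at the extreme and orthogonal: √(555.975² + 331.798²) ≈ 647.455 m.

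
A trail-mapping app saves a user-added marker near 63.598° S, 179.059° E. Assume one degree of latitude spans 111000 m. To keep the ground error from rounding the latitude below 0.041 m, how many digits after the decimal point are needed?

One degree of latitude covers 111000 m.
With N decimal places the half-ulp bound is 0.5·10⁻ᴺ°, or 0.5·10⁻ᴺ × 111000 m on the ground.
Need 0.5 × 111000 × 10⁻ᴺ ≤ 0.041 → 10⁻ᴺ ≤ 7.387e-07, so N ≥ 6.13.
So 7 decimal places suffice (0.00555 m); 6 would allow up to 0.0555 m.

7 decimal places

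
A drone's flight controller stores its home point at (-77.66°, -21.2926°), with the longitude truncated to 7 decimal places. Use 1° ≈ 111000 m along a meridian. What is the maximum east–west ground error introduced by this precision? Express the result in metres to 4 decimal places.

0.0024 metres

Truncating at 7 decimal places can drop up to a full unit in the last place, so the longitude may be off by as much as 1e-07°.
Parallels shrink by cos φ, so at 77.66° a degree of longitude is 111000 × 0.2137 ≈ 23722.1 m.
Maximum E–W displacement: 1e-07 × 23722.1 = 0.00237221 m.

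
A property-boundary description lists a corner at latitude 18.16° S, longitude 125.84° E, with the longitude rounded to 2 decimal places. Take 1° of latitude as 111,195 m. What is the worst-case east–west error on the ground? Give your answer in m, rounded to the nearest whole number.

Rounding to 2 decimal places leaves the longitude within ±0.005° of the true value.
One degree of longitude at 18.16° is 111195 × cos 18.16° ≈ 111195 × 0.9502 = 105656 m.
East–west error: 0.005° × 105656 m/° ≈ 528.282 m.

528 m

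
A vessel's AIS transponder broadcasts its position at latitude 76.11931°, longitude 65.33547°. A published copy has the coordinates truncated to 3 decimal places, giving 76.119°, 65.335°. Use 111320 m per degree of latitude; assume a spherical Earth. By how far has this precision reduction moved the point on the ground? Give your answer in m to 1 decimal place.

36.7 m

Δlat = 76.11931 − 76.119 = +0.00031°; Δlon = 65.33547 − 65.335 = +0.00047°.
N–S: 0.00031° × 111320 m/° = 34.5092 m.
East–west at this latitude: 0.00047° × 111320 × cos 76.119° ≈ 0.00047 × 26706.4 = 12.552 m.
Hypotenuse of the two orthogonal shifts: √(34.5092² + 12.552²) = 36.7211 m.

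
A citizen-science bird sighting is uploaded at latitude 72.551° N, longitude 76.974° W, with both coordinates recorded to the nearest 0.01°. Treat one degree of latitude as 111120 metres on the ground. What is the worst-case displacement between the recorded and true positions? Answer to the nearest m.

580 m

Rounding to 2 decimal places leaves each coordinate within ±0.005° of the true value.
North–south component: 0.005° × 111120 = 555.6 m.
Longitude error → 0.005 × 111120 × cos 72.551° = 0.005 × 111120 × 0.2999 ≈ 166.6 m.
The two errors are perpendicular, so the maximum displacement is √(555.6² + 166.6²) ≈ 580.041 m.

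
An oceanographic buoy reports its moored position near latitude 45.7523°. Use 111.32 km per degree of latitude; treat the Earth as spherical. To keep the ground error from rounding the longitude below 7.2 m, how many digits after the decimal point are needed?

4

At 45.7523° one degree of longitude covers 111320 × cos 45.7523° ≈ 111320 × 0.6978 ≈ 77674.8 m.
N decimal places → at most half a unit in the last place, 0.5 × 10⁻ᴺ° = 77674.8/2 × 10⁻ᴺ m.
Need 0.5 × 77674.8 × 10⁻ᴺ ≤ 7.2 → 10⁻ᴺ ≤ 1.854e-04, so N ≥ 3.73.
At 3 places the error can reach 38.8 m, but 4 places keeps it to 3.88 m.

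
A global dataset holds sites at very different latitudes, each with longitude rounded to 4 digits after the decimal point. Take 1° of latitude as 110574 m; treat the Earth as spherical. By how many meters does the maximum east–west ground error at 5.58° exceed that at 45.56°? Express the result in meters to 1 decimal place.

Rounding to 4 decimal places leaves the longitude within ±5e-05° of the true value.
At 5.58°: 5e-05° × 110574 × cos 5.58° = 5e-05 × 110574 × 0.9953 ≈ 5.5025 m.
Error at 45.56° = 5e-05° × 110574 × cos 45.56° ≈ 5.5287 × 0.7002 = 3.871 m.
Difference: 5.5025 − 3.871 = 1.6315 m.

1.6 meters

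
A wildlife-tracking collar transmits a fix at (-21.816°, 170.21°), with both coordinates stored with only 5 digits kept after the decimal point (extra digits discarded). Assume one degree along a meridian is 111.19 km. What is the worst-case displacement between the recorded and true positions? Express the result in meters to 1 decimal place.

Truncating at 5 decimal places can drop up to a full unit in the last place, so each coordinate may be off by as much as 1e-05°.
Latitude error → 1e-05 × 111190 = 1.1119 m along the meridian.
Longitude error → 1e-05 × 111190 × cos 21.816° = 1e-05 × 111190 × 0.9284 ≈ 1.03227 m.
The two errors are perpendicular, so the maximum displacement is √(1.1119² + 1.03227²) ≈ 1.5172 m.

1.5 meters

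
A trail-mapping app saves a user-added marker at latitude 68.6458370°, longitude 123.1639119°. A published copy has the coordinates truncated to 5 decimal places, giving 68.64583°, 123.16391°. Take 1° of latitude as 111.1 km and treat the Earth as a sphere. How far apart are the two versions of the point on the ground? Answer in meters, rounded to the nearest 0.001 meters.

0.781 meters

The latitude changed by +0.0000070° and the longitude by +0.0000019°.
North–south shift: 0.0000070 × 111100 = 0.7777 m.
East–west at this latitude: 0.0000019° × 111100 × cos 68.6458° ≈ 0.0000019 × 40455.1 = 0.0768646 m.
Distance: √(0.7777² + 0.0768646²) ≈ 0.781489 m.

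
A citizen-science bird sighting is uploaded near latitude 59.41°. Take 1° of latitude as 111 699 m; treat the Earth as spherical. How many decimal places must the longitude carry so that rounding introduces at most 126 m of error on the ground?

At 59.41° one degree of longitude covers 111699 × cos 59.41° ≈ 111699 × 0.5089 ≈ 56842.6 m.
With N decimal places the half-ulp bound is 0.5·10⁻ᴺ°, or 0.5·10⁻ᴺ × 56842.6 m on the ground.
Need 0.5 × 56842.6 × 10⁻ᴺ ≤ 126 → 10⁻ᴺ ≤ 4.433e-03, so N ≥ 2.35.
So 3 decimal places suffice (28.4 m); 2 would allow up to 284 m.

3 decimal places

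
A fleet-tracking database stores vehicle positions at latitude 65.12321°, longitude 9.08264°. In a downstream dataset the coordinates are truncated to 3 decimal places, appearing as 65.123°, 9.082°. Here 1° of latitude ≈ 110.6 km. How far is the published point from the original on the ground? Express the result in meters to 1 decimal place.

37.8 meters

The latitude changed by +0.00021° and the longitude by +0.00064°.
North–south shift: 0.00021 × 110600 = 23.226 m.
E–W at 65.123°: 0.00064° × 110600 × cos 65.123° = 0.00064 × 110600 × 0.4207 ≈ 29.7768 m.
Hypotenuse of the two orthogonal shifts: √(23.226² + 29.7768²) = 37.7638 m.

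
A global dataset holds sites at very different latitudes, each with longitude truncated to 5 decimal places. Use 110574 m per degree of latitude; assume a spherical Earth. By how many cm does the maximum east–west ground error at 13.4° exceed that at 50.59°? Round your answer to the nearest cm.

Truncating at 5 decimal places can drop up to a full unit in the last place, so the longitude may be off by as much as 1e-05°.
Error at 13.4° = 1e-05° × 110574 × cos 13.4° ≈ 1.1057 × 0.9728 = 1.0756 m.
Error at 50.59° = 1e-05° × 110574 × cos 50.59° ≈ 1.1057 × 0.6349 = 0.702 m.
So the lower-latitude error exceeds the higher by 1.0756 − 0.702 = 0.37364 m.
That is 0.373641 m = 37.364 cm.

37 cm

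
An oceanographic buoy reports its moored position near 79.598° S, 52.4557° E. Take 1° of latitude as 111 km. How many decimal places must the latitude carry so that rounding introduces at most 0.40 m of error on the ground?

6 decimal places

One degree of latitude covers 111000 m.
N decimal places → at most half a unit in the last place, 0.5 × 10⁻ᴺ° = 111000/2 × 10⁻ᴺ m.
Setting 55500 × 10⁻ᴺ ≤ 0.40 gives 10ᴺ ≥ 1.388e+05, i.e. N ≥ 5.14.
At 5 places the error can reach 0.555 m, but 6 places keeps it to 0.0555 m.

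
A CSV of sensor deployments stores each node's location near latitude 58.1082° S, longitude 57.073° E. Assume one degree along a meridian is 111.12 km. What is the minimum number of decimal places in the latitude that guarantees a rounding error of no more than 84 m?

3 decimal places

One degree of latitude covers 111120 m.
Rounding to N decimal places gives at most 0.5 × 10⁻ᴺ degrees of error, i.e. 0.5 × 10⁻ᴺ × 111120 m.
Setting 55560 × 10⁻ᴺ ≤ 84 gives 10ᴺ ≥ 661.4, i.e. N ≥ 2.82.
At 2 places the error can reach 556 m, but 3 places keeps it to 55.6 m.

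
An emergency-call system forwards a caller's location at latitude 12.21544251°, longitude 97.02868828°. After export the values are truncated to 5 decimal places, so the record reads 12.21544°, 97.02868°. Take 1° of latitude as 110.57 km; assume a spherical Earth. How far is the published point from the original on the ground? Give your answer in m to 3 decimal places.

Δlat = 12.21544251 − 12.21544 = +0.00000251°; Δlon = 97.02868828 − 97.02868 = +0.00000828°.
N–S: 0.00000251° × 110570 m/° = 0.277531 m.
East–west at this latitude: 0.00000828° × 110570 × cos 12.2154° ≈ 0.00000828 × 108067 = 0.894791 m.
Hypotenuse of the two orthogonal shifts: √(0.277531² + 0.894791²) = 0.936843 m.

0.937 m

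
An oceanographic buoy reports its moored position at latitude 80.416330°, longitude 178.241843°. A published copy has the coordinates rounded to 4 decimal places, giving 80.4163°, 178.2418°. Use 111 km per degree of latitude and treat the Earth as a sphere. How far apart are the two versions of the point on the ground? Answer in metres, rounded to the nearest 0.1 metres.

3.4 metres

Δlat = 80.416330 − 80.4163 = +0.000030°; Δlon = 178.241843 − 178.2418 = +0.000043°.
North–south shift: 0.000030 × 111000 = 3.33 m.
East–west at this latitude: 0.000043° × 111000 × cos 80.4163° ≈ 0.000043 × 18480.2 = 0.794648 m.
Distance: √(3.33² + 0.794648²) ≈ 3.4235 m.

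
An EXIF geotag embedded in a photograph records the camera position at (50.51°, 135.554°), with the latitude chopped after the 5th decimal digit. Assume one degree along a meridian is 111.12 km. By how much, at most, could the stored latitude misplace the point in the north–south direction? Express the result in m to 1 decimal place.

Truncating at 5 decimal places can drop up to a full unit in the last place, so the latitude may be off by as much as 1e-05°.
Along the meridian that is 1e-05° × 111120 m/° = 1.1112 m.

1.1 m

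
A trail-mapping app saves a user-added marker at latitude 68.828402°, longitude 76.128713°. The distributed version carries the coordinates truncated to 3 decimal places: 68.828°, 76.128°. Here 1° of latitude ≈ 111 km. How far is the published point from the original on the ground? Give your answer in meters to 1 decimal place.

53.0 meters

The latitude changed by +0.000402° and the longitude by +0.000713°.
North–south shift: 0.000402 × 111000 = 44.622 m.
E–W at 68.828°: 0.000713° × 111000 × cos 68.828° = 0.000713 × 111000 × 0.3612 ≈ 28.584 m.
Hypotenuse of the two orthogonal shifts: √(44.622² + 28.584²) = 52.9921 m.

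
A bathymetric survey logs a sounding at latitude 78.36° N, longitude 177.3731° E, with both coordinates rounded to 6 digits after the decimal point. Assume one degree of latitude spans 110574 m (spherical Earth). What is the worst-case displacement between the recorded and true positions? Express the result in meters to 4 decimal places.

0.0564 meters

Rounding to 6 decimal places leaves each coordinate within ±5e-07° of the true value.
Latitude error → 5e-07 × 110574 = 0.055287 m along the meridian.
E–W at 78.36°: 5e-07° × 110574 × cos 78.36° = 5e-07 × 110574 × 0.2018 ≈ 0.0111548 m.
Worst case both components are at the extreme and orthogonal: √(0.055287² + 0.0111548²) ≈ 0.0564011 m.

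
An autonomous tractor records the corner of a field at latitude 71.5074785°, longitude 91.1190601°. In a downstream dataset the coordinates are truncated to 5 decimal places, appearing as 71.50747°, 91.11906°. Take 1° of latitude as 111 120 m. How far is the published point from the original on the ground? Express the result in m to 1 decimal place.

0.9 m

Δlat = 71.5074785 − 71.50747 = +0.0000085°; Δlon = 91.1190601 − 91.11906 = +0.0000001°.
N–S: 0.0000085° × 111120 m/° = 0.94452 m.
E–W at 71.5075°: 0.0000001° × 111120 × cos 71.5075° = 0.0000001 × 111120 × 0.3172 ≈ 0.00352452 m.
Hypotenuse of the two orthogonal shifts: √(0.94452² + 0.00352452²) = 0.944527 m.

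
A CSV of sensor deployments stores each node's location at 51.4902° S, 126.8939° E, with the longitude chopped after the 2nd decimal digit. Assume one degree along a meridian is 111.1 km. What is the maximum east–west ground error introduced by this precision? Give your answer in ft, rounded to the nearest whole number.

2270 ft

Truncating at 2 decimal places can drop up to a full unit in the last place, so the longitude may be off by as much as 0.01°.
One degree of longitude at 51.4902° is 111100 × cos 51.4902° ≈ 111100 × 0.6226 = 69176.2 m.
So at most 0.01° × 69176.2 ≈ 691.762 m east–west.
Converting: 691.762 m × 3.2808 ft/m ≈ 2269.6 ft.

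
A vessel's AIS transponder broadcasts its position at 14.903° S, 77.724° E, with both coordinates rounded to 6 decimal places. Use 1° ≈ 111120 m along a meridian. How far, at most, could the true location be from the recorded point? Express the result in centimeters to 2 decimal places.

7.73 centimeters

Rounding to 6 decimal places leaves each coordinate within ±5e-07° of the true value.
North–south component: 5e-07° × 111120 = 0.05556 m.
East–west component at 14.903°: 5e-07° × 111120 × cos 14.903° ≈ 5e-07 × 107382 ≈ 0.0536911 m.
The two errors are perpendicular, so the maximum displacement is √(0.05556² + 0.0536911²) ≈ 0.0772635 m.
That is 0.0772635 m = 7.7264 cm.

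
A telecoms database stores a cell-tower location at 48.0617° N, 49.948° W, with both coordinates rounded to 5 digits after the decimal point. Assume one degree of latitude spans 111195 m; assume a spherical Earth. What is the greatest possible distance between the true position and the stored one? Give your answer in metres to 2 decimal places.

0.67 metres

Rounding to 5 decimal places leaves each coordinate within ±5e-06° of the true value.
Latitude error → 5e-06 × 111195 = 0.555975 m along the meridian.
E–W at 48.0617°: 5e-06° × 111195 × cos 48.0617° = 5e-06 × 111195 × 0.6683 ≈ 0.371575 m.
Combining orthogonally: (0.555975² + 0.371575²)^½ ≈ 0.668712 m.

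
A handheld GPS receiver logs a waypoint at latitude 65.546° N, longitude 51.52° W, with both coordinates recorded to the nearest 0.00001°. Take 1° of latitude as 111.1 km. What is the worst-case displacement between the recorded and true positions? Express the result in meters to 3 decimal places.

0.601 meters

Rounding to 5 decimal places leaves each coordinate within ±5e-06° of the true value.
N–S: 5e-06° × 111100 m/° = 0.5555 m.
East–west component at 65.546°: 5e-06° × 111100 × cos 65.546° ≈ 5e-06 × 45991.2 ≈ 0.229956 m.
Worst case both components are at the extreme and orthogonal: √(0.5555² + 0.229956²) ≈ 0.601216 m.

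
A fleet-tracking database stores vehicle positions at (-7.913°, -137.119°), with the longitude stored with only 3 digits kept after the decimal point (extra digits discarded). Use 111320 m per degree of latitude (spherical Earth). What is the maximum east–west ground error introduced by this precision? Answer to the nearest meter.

110 meters

Truncating at 3 decimal places can drop up to a full unit in the last place, so the longitude may be off by as much as 0.001°.
Parallels shrink by cos φ, so at 7.913° a degree of longitude is 111320 × 0.9905 ≈ 110260 m.
Maximum E–W displacement: 0.001 × 110260 = 110.26 m.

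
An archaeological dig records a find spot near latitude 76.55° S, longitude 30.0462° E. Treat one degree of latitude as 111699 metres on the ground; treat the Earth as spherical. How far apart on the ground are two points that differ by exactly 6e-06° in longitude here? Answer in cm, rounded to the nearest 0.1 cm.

One degree of longitude here spans 111699 × cos 76.55° = 111699 × 0.2326 ≈ 25980.8 m; 6e-06° of that is 0.155885 m.
That is 0.155885 m = 15.588 cm.

15.6 cm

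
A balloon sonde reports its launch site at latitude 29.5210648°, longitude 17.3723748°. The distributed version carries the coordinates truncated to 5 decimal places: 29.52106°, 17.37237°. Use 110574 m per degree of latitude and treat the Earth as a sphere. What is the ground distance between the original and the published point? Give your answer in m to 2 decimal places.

The latitude changed by +0.0000048° and the longitude by +0.0000048°.
N–S: 0.0000048° × 110574 m/° = 0.530755 m.
East–west at this latitude: 0.0000048° × 110574 × cos 29.5211° ≈ 0.0000048 × 96218.7 = 0.46185 m.
Combined displacement = (0.530755² + 0.46185²)^½ ≈ 0.703567 m.

0.70 m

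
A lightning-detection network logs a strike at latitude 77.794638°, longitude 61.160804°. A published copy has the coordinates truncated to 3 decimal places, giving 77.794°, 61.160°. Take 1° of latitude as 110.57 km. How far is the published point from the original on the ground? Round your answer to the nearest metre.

Δlat = 77.794638 − 77.794 = +0.000638°; Δlon = 61.160804 − 61.160 = +0.000804°.
North–south shift: 0.000638 × 110570 = 70.5437 m.
E–W at 77.794°: 0.000804° × 110570 × cos 77.794° = 0.000804 × 110570 × 0.2114 ≈ 18.7955 m.
Combined displacement = (70.5437² + 18.7955²)^½ ≈ 73.0047 m.

73 metres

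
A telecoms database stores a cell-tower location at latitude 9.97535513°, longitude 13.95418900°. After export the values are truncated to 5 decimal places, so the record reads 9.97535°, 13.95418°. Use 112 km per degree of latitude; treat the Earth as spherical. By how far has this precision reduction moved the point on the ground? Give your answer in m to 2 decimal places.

Δlat = 9.97535513 − 9.97535 = +0.00000513°; Δlon = 13.95418900 − 13.95418 = +0.00000900°.
N–S: 0.00000513° × 112000 m/° = 0.57456 m.
East–west at this latitude: 0.00000900° × 112000 × cos 9.97535° ≈ 0.00000900 × 110307 = 0.992761 m.
Distance: √(0.57456² + 0.992761²) ≈ 1.14704 m.

1.15 m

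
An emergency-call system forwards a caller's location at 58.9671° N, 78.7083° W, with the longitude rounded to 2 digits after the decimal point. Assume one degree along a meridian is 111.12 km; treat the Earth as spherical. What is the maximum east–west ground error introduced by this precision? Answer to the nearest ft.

940 ft

Rounding to 2 decimal places leaves the longitude within ±0.005° of the true value.
Parallels shrink by cos φ, so at 58.9671° a degree of longitude is 111120 × 0.5155 ≈ 57285.7 m.
Maximum E–W displacement: 0.005 × 57285.7 = 286.429 m.
Converting: 286.429 m × 3.2808 ft/m ≈ 939.73 ft.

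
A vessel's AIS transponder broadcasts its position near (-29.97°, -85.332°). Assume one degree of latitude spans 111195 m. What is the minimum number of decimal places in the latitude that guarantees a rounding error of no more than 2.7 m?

One degree of latitude covers 111195 m.
N decimal places → at most half a unit in the last place, 0.5 × 10⁻ᴺ° = 111195/2 × 10⁻ᴺ m.
Need 0.5 × 111195 × 10⁻ᴺ ≤ 2.7 → 10⁻ᴺ ≤ 4.856e-05, so N ≥ 4.31.
So 5 decimal places suffice (0.556 m); 4 would allow up to 5.56 m.

5 decimal places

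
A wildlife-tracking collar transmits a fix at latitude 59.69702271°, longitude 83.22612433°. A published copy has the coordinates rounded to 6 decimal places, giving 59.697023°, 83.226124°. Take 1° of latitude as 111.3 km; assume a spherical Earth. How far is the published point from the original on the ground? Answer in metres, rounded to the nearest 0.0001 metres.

0.0372 metres

The latitude changed by -0.00000029° and the longitude by +0.00000033°.
North–south shift: -0.00000029 × 111300 = -0.032277 m.
E–W at 59.697°: 0.00000033° × 111300 × cos 59.697° = 0.00000033 × 111300 × 0.5046 ≈ 0.0185324 m.
Combined displacement = (0.032277² + 0.0185324²)^½ ≈ 0.037219 m.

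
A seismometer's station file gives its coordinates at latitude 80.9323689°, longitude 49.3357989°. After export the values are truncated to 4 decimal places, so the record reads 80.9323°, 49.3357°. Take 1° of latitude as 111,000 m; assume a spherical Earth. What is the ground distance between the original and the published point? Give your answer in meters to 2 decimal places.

7.84 meters

Δlat = 80.9323689 − 80.9323 = +0.0000689°; Δlon = 49.3357989 − 49.3357 = +0.0000989°.
N–S: 0.0000689° × 111000 m/° = 7.6479 m.
E–W at 80.9323°: 0.0000989° × 111000 × cos 80.9323° = 0.0000989 × 111000 × 0.1576 ≈ 1.73013 m.
Hypotenuse of the two orthogonal shifts: √(7.6479² + 1.73013²) = 7.84116 m.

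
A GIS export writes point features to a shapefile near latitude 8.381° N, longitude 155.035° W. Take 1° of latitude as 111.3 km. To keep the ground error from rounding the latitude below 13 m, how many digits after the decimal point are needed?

4 decimal places

One degree of latitude covers 111300 m.
N decimal places → at most half a unit in the last place, 0.5 × 10⁻ᴺ° = 111300/2 × 10⁻ᴺ m.
Need 0.5 × 111300 × 10⁻ᴺ ≤ 13 → 10⁻ᴺ ≤ 2.336e-04, so N ≥ 3.63.
At 3 places the error can reach 55.6 m, but 4 places keeps it to 5.57 m.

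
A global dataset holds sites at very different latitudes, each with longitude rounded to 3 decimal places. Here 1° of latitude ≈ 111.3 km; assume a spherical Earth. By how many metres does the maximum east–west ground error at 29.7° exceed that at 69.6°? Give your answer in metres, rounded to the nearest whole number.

Rounding to 3 decimal places leaves the longitude within ±0.0005° of the true value.
At 29.7°: 0.0005° × 111300 × cos 29.7° = 0.0005 × 111300 × 0.8686 ≈ 48.339 m.
Error at 69.6° = 0.0005° × 111300 × cos 69.6° ≈ 55.65 × 0.3486 = 19.398 m.
Difference: 48.339 − 19.398 = 28.941 m.

29 metres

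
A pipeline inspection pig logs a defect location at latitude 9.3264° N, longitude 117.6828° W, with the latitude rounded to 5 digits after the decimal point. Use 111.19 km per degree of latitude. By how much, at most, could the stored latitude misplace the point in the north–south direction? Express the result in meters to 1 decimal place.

0.6 meters

Rounding to 5 decimal places leaves the latitude within ±5e-06° of the true value.
North–south distance: 5e-06° × 111190 m/° = 0.55595 m.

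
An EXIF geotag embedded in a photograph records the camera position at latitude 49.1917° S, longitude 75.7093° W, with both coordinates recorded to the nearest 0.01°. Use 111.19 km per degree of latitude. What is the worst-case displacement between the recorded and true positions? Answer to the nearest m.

Rounding to 2 decimal places leaves each coordinate within ±0.005° of the true value.
North–south component: 0.005° × 111190 = 555.95 m.
Longitude error → 0.005 × 111190 × cos 49.1917° = 0.005 × 111190 × 0.6535 ≈ 363.33 m.
Worst case both components are at the extreme and orthogonal: √(555.95² + 363.33²) ≈ 664.145 m.

664 m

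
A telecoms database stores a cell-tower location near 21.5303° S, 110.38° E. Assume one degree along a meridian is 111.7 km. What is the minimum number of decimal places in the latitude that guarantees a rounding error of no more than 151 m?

3 decimal places

One degree of latitude covers 111700 m.
N decimal places → at most half a unit in the last place, 0.5 × 10⁻ᴺ° = 111700/2 × 10⁻ᴺ m.
Setting 55850 × 10⁻ᴺ ≤ 151 gives 10ᴺ ≥ 369.9, i.e. N ≥ 2.57.
So 3 decimal places suffice (55.9 m); 2 would allow up to 558 m.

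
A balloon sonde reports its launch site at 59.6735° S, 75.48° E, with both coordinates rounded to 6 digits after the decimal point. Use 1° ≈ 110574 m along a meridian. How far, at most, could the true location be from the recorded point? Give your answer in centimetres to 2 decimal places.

6.19 centimetres

Rounding to 6 decimal places leaves each coordinate within ±5e-07° of the true value.
North–south component: 5e-07° × 110574 = 0.055287 m.
East–west component at 59.6735°: 5e-07° × 110574 × cos 59.6735° ≈ 5e-07 × 55831.8 ≈ 0.0279159 m.
Worst case both components are at the extreme and orthogonal: √(0.055287² + 0.0279159²) ≈ 0.061935 m.
That is 0.061935 m = 6.1935 cm.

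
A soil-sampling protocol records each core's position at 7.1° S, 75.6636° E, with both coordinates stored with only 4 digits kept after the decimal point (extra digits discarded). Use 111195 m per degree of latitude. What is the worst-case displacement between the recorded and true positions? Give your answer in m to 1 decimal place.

15.7 m

Truncating at 4 decimal places can drop up to a full unit in the last place, so each coordinate may be off by as much as 0.0001°.
N–S: 0.0001° × 111195 m/° = 11.1195 m.
E–W at 7.1°: 0.0001° × 111195 × cos 7.1° = 0.0001 × 111195 × 0.9923 ≈ 11.0342 m.
Combining orthogonally: (11.1195² + 11.0342²)^½ ≈ 15.6652 m.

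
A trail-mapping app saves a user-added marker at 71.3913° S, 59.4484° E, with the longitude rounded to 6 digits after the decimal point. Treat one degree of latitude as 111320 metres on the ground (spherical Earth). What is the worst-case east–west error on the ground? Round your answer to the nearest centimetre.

Rounding to 6 decimal places leaves the longitude within ±5e-07° of the true value.
Parallels shrink by cos φ, so at 71.3913° a degree of longitude is 111320 × 0.3191 ≈ 35522.6 m.
So at most 5e-07° × 35522.6 ≈ 0.0177613 m east–west.
That is 0.0177613 m = 1.7761 cm.

2 centimetres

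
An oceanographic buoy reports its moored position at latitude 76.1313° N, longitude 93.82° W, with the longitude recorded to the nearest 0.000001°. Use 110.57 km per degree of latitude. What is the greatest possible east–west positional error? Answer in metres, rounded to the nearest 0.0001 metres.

Rounding to 6 decimal places leaves the longitude within ±5e-07° of the true value.
Parallels shrink by cos φ, so at 76.1313° a degree of longitude is 110570 × 0.2397 ≈ 26503.4 m.
So at most 5e-07° × 26503.4 ≈ 0.0132517 m east–west.

0.0133 metres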